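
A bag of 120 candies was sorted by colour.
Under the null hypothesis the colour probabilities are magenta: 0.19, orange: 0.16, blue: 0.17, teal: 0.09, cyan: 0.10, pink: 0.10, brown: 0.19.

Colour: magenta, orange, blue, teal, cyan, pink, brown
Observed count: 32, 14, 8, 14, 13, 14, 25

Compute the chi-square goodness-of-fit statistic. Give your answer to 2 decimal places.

14.23

Expected counts E_i = n·p_i: 120×0.19 = 22.8, 120×0.16 = 19.2, 120×0.17 = 20.4, 120×0.09 = 10.8, 120×0.10 = 12, 120×0.10 = 12, 120×0.19 = 22.8.
cat          O        E   (O−E)²/E
magenta     32     22.8      3.712
orange      14     19.2      1.408
blue         8     20.4      7.537
teal        14     10.8      0.948
cyan        13       12      0.083
pink        14       12      0.333
brown       25     22.8      0.212
Sum = 14.23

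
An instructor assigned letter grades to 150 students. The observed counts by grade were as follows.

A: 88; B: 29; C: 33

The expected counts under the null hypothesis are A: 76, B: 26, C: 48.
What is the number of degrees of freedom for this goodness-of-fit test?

2

There are k = 3 categories and no parameters were estimated from the data, so df = 3 − 1 = 2.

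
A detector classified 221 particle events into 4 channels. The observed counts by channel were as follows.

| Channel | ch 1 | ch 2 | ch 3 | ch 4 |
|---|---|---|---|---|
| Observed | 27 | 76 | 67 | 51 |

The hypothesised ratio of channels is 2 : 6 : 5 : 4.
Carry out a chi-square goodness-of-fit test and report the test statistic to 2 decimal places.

0.17

Ratio total = 17. Expected counts: 221×2/17 = 26, 221×6/17 = 78, 221×5/17 = 65, 221×4/17 = 52.
cat         O        E   (O−E)²/E
ch 1       27       26      0.038
ch 2       76       78      0.051
ch 3       67       65      0.062
ch 4       51       52      0.019
Sum = 0.17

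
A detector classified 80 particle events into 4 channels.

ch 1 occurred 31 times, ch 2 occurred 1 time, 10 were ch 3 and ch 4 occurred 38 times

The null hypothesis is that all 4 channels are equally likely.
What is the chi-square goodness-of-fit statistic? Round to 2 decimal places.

Under H₀ each category has probability 1/4, so each expected count is 80/4 = 20.
cat         O        E   (O−E)²/E
ch 1       31       20      6.050
ch 2        1       20     18.050
ch 3       10       20      5.000
ch 4       38       20     16.200
Sum = 45.30

45.30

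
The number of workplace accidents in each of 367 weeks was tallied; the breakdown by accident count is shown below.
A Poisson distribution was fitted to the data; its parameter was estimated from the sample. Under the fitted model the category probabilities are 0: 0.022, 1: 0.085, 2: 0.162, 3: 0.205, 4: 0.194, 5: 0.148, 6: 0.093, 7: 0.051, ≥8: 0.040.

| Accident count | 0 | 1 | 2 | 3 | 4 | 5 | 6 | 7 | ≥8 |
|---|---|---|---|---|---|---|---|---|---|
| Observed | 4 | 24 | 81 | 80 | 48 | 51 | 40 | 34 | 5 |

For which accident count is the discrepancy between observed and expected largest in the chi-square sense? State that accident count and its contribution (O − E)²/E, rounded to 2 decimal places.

7, 12.48

Expected counts E_i = n·p_i: 367×0.022 = 8.074, 367×0.085 = 31.195, 367×0.162 = 59.454, 367×0.205 = 75.235, 367×0.194 = 71.198, 367×0.148 = 54.316, 367×0.093 = 34.131, 367×0.051 = 18.717, 367×0.040 = 14.68.
cat         O        E   (O−E)²/E
0           4    8.074      2.056
1          24   31.195      1.659
2          81   59.454      7.808
3          80   75.235      0.302
4          48   71.198      7.558
5          51   54.316      0.202
6          40   34.131      1.009
7          34   18.717     12.479
≥8          5    14.68      6.383
The largest term is for 7: 12.48.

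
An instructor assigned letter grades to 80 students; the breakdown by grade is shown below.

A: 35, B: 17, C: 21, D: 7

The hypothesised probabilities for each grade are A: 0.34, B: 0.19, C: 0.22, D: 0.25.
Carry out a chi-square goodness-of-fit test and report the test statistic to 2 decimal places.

11.56

Expected counts E_i = n·p_i: 80×0.34 = 27.2, 80×0.19 = 15.2, 80×0.22 = 17.6, 80×0.25 = 20.
χ² = (35−27.2)²/27.2 + (17−15.2)²/15.2 + (21−17.6)²/17.6 + (7−20)²/20
   = 2.237 + 0.213 + 0.657 + 8.450
Sum = 11.56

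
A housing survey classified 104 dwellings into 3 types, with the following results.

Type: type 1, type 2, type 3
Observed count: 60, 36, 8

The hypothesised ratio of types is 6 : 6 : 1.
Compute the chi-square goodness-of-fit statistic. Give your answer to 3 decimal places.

Ratio total = 13. Expected counts: 104×6/13 = 48, 104×6/13 = 48, 104×1/13 = 8.
cat         O        E   (O−E)²/E
type 1     60       48     3.0000
type 2     36       48     3.0000
type 3      8        8     0.0000
Sum = 6.000

6.000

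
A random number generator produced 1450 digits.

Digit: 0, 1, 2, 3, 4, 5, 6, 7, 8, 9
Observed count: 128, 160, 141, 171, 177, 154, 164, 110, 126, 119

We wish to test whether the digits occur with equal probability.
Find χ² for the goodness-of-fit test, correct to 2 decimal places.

Under H₀ each category has probability 1/10, so each expected count is 1450/10 = 145.
0: (128 − 145)²/145 = 289/145 = 1.993
1: (160 − 145)²/145 = 225/145 = 1.552
2: (141 − 145)²/145 = 16/145 = 0.110
3: (171 − 145)²/145 = 676/145 = 4.662
4: (177 − 145)²/145 = 1024/145 = 7.062
5: (154 − 145)²/145 = 81/145 = 0.559
6: (164 − 145)²/145 = 361/145 = 2.490
7: (110 − 145)²/145 = 1225/145 = 8.448
8: (126 − 145)²/145 = 361/145 = 2.490
9: (119 − 145)²/145 = 676/145 = 4.662
Sum = 34.03

34.03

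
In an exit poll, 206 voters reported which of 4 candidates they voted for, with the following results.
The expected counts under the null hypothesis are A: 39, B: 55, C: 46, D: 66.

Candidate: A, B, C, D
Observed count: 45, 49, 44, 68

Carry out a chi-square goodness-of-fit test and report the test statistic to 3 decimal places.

cat         O        E   (O−E)²/E
A          45       39     0.9231
B          49       55     0.6545
C          44       46     0.0870
D          68       66     0.0606
Sum = 1.725

1.725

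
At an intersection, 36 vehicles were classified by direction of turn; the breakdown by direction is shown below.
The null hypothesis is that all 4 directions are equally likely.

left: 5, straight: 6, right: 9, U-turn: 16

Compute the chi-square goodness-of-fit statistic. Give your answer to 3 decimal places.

Under H₀ each category has probability 1/4, so each expected count is 36/4 = 9.
left: (5 − 9)²/9 = 16/9 = 1.7778
straight: (6 − 9)²/9 = 9/9 = 1.0000
right: (9 − 9)²/9 = 0/9 = 0.0000
U-turn: (16 − 9)²/9 = 49/9 = 5.4444
Sum = 8.222

8.222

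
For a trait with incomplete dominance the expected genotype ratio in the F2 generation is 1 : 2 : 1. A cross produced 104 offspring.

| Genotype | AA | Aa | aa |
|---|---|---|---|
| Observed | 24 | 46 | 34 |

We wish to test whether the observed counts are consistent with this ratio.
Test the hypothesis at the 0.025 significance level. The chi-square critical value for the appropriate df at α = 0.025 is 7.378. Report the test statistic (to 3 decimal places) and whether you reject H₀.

3.308; do not reject

Ratio total = 4. Expected counts: 104×1/4 = 26, 104×2/4 = 52, 104×1/4 = 26.
cat         O        E   (O−E)²/E
AA         24       26     0.1538
Aa         46       52     0.6923
aa         34       26     2.4615
Sum = 3.308
df = 2. Since 3.308 < 7.378, we do not reject H₀.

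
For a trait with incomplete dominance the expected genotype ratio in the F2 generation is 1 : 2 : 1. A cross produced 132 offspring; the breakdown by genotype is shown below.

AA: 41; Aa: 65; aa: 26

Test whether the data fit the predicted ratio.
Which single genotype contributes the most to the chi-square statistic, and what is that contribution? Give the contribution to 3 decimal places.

AA, 1.939

Ratio total = 4. Expected counts: 132×1/4 = 33, 132×2/4 = 66, 132×1/4 = 33.
cat         O        E   (O−E)²/E
AA         41       33     1.9394
Aa         65       66     0.0152
aa         26       33     1.4848
The largest term is for AA: 1.939.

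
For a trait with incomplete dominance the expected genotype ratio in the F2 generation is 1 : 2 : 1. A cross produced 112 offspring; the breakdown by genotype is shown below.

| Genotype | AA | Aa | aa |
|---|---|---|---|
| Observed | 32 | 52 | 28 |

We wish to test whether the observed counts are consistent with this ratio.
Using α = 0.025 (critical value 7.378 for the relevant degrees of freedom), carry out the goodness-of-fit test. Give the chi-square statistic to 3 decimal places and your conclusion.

Ratio total = 4. Expected counts: 112×1/4 = 28, 112×2/4 = 56, 112×1/4 = 28.
AA: (32 − 28)²/28 = 16/28 = 0.5714
Aa: (52 − 56)²/56 = 16/56 = 0.2857
aa: (28 − 28)²/28 = 0/28 = 0.0000
Sum = 0.857
df = 2. Since 0.857 < 7.378, we do not reject H₀.

0.857; do not reject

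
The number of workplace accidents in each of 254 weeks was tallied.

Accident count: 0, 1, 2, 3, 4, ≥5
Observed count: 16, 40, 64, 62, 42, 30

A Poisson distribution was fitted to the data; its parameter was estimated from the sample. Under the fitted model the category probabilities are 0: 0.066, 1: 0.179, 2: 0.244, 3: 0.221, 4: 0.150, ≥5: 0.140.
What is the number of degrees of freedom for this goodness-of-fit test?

4

There are k = 6 categories and 1 parameter estimated from the data, so df = 6 − 1 − 1 = 4.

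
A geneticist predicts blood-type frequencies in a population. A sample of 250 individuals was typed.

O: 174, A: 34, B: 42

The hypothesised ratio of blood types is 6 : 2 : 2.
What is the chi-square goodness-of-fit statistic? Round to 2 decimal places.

10.24

Ratio total = 10. Expected counts: 250×6/10 = 150, 250×2/10 = 50, 250×2/10 = 50.
χ² = (174−150)²/150 + (34−50)²/50 + (42−50)²/50
   = 3.840 + 5.120 + 1.280
Sum = 10.24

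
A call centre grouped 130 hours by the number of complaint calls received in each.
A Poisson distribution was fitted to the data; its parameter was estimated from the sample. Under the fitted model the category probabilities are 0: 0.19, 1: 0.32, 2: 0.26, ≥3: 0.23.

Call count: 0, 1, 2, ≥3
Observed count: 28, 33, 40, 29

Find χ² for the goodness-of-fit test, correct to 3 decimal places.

Expected counts E_i = n·p_i: 130×0.19 = 24.7, 130×0.32 = 41.6, 130×0.26 = 33.8, 130×0.23 = 29.9.
0: (28 − 24.7)²/24.7 = 10.89/24.7 = 0.4409
1: (33 − 41.6)²/41.6 = 73.96/41.6 = 1.7779
2: (40 − 33.8)²/33.8 = 38.44/33.8 = 1.1373
≥3: (29 − 29.9)²/29.9 = 0.81/29.9 = 0.0271
Sum = 3.383

3.383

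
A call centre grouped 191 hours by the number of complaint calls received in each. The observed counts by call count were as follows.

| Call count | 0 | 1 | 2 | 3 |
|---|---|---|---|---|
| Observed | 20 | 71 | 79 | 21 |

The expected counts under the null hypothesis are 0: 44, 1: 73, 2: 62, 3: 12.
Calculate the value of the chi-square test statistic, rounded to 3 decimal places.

0: (20 − 44)²/44 = 576/44 = 13.0909
1: (71 − 73)²/73 = 4/73 = 0.0548
2: (79 − 62)²/62 = 289/62 = 4.6613
3: (21 − 12)²/12 = 81/12 = 6.7500
Sum = 24.557

24.557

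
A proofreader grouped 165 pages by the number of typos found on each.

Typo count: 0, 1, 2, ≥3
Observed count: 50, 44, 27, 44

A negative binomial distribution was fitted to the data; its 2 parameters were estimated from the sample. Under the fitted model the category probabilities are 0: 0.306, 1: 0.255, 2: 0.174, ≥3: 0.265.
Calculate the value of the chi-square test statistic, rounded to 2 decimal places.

0.20

Expected counts E_i = n·p_i: 165×0.306 = 50.49, 165×0.255 = 42.075, 165×0.174 = 28.71, 165×0.265 = 43.725.
cat         O        E   (O−E)²/E
0          50    50.49      0.005
1          44   42.075      0.088
2          27    28.71      0.102
≥3         44   43.725      0.002
Sum = 0.20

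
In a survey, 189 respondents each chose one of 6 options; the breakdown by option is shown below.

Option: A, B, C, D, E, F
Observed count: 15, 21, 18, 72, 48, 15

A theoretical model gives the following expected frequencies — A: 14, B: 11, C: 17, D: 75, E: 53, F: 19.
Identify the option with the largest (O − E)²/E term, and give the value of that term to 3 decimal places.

A: (15 − 14)²/14 = 1/14 = 0.0714
B: (21 − 11)²/11 = 100/11 = 9.0909
C: (18 − 17)²/17 = 1/17 = 0.0588
D: (72 − 75)²/75 = 9/75 = 0.1200
E: (48 − 53)²/53 = 25/53 = 0.4717
F: (15 − 19)²/19 = 16/19 = 0.8421
The largest term is for B: 9.091.

B, 9.091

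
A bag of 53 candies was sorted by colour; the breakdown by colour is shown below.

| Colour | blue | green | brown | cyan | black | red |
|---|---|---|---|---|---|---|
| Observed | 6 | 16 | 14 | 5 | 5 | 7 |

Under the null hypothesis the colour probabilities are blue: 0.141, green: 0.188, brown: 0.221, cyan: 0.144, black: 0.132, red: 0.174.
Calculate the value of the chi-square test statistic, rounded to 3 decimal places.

Expected counts E_i = n·p_i: 53×0.141 = 7.473, 53×0.188 = 9.964, 53×0.221 = 11.713, 53×0.144 = 7.632, 53×0.132 = 6.996, 53×0.174 = 9.222.
χ² = (6−7.473)²/7.473 + (16−9.964)²/9.964 + (14−11.713)²/11.713 + (5−7.632)²/7.632 + (5−6.996)²/6.996 + (7−9.222)²/9.222
   = 0.2903 + 3.6565 + 0.4465 + 0.9077 + 0.5695 + 0.5354
Sum = 6.406

6.406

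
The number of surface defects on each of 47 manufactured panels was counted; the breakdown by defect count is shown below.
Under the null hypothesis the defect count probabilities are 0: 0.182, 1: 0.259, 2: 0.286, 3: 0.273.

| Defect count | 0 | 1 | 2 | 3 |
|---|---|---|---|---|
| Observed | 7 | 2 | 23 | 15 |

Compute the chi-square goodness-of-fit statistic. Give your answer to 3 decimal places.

15.947

Expected counts E_i = n·p_i: 47×0.182 = 8.554, 47×0.259 = 12.173, 47×0.286 = 13.442, 47×0.273 = 12.831.
0: (7 − 8.554)²/8.554 = 2.414916/8.554 = 0.2823
1: (2 − 12.173)²/12.173 = 103.489929/12.173 = 8.5016
2: (23 − 13.442)²/13.442 = 91.355364/13.442 = 6.7963
3: (15 − 12.831)²/12.831 = 4.704561/12.831 = 0.3667
Sum = 15.947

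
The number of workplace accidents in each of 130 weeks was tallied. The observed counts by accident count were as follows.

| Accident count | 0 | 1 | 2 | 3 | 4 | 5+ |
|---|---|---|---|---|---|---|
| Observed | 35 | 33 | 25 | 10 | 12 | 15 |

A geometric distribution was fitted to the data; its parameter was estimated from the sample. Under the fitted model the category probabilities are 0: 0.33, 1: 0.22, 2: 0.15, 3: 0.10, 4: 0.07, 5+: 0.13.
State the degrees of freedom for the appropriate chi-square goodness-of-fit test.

There are k = 6 categories and 1 parameter estimated from the data, so df = 6 − 1 − 1 = 4.

4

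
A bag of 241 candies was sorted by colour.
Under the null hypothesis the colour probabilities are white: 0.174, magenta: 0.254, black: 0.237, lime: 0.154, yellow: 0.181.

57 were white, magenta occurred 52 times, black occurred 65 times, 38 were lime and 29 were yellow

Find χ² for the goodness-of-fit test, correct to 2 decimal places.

12.81

Expected counts E_i = n·p_i: 241×0.174 = 41.934, 241×0.254 = 61.214, 241×0.237 = 57.117, 241×0.154 = 37.114, 241×0.181 = 43.621.
χ² = (57−41.934)²/41.934 + (52−61.214)²/61.214 + (65−57.117)²/57.117 + (38−37.114)²/37.114 + (29−43.621)²/43.621
   = 5.413 + 1.387 + 1.088 + 0.021 + 4.901
Sum = 12.81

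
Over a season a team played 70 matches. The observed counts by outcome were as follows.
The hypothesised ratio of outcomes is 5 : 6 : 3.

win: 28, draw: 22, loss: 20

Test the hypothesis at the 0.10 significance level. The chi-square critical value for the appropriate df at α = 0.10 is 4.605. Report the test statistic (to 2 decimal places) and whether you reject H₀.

Ratio total = 14. Expected counts: 70×5/14 = 25, 70×6/14 = 30, 70×3/14 = 15.
win: (28 − 25)²/25 = 9/25 = 0.360
draw: (22 − 30)²/30 = 64/30 = 2.133
loss: (20 − 15)²/15 = 25/15 = 1.667
Sum = 4.16
df = 2. Since 4.16 < 4.605, we do not reject H₀.

4.16; do not reject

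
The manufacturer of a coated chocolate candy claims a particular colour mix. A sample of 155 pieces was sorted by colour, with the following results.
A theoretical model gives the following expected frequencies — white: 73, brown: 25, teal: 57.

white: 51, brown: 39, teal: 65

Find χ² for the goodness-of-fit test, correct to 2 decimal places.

χ² = (51−73)²/73 + (39−25)²/25 + (65−57)²/57
   = 6.630 + 7.840 + 1.123
Sum = 15.59

15.59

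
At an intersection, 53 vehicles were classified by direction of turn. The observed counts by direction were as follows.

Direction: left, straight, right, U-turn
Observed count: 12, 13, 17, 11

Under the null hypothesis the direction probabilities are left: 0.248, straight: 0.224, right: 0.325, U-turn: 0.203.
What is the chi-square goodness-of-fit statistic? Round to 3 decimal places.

Expected counts E_i = n·p_i: 53×0.248 = 13.144, 53×0.224 = 11.872, 53×0.325 = 17.225, 53×0.203 = 10.759.
left: (12 − 13.144)²/13.144 = 1.308736/13.144 = 0.0996
straight: (13 − 11.872)²/11.872 = 1.272384/11.872 = 0.1072
right: (17 − 17.225)²/17.225 = 0.050625/17.225 = 0.0029
U-turn: (11 − 10.759)²/10.759 = 0.058081/10.759 = 0.0054
Sum = 0.215

0.215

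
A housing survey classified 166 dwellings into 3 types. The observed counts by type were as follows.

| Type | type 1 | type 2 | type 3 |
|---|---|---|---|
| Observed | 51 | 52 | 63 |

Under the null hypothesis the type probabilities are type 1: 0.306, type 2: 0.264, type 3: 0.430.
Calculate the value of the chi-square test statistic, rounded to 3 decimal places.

2.510

Expected counts E_i = n·p_i: 166×0.306 = 50.796, 166×0.264 = 43.824, 166×0.430 = 71.38.
χ² = (51−50.796)²/50.796 + (52−43.824)²/43.824 + (63−71.38)²/71.38
   = 0.0008 + 1.5254 + 0.9838
Sum = 2.510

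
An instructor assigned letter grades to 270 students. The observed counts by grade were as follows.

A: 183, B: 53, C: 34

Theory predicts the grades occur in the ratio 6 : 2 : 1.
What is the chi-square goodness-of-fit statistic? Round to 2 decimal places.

1.40

Ratio total = 9. Expected counts: 270×6/9 = 180, 270×2/9 = 60, 270×1/9 = 30.
χ² = (183−180)²/180 + (53−60)²/60 + (34−30)²/30
   = 0.050 + 0.817 + 0.533
Sum = 1.40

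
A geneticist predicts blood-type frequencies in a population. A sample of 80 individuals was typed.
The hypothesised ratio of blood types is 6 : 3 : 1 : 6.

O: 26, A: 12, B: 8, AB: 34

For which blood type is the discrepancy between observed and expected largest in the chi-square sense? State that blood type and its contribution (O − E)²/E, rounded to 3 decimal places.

B, 1.800

Ratio total = 16. Expected counts: 80×6/16 = 30, 80×3/16 = 15, 80×1/16 = 5, 80×6/16 = 30.
χ² = (26−30)²/30 + (12−15)²/15 + (8−5)²/5 + (34−30)²/30
   = 0.5333 + 0.6000 + 1.8000 + 0.5333
The largest term is for B: 1.800.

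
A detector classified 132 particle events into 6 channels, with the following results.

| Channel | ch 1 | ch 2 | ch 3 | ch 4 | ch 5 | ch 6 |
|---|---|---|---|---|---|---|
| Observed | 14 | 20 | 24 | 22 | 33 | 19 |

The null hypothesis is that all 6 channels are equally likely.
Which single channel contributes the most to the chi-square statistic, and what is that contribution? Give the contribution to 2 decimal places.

ch 5, 5.50

Expected count for each of the 6 categories: 132/6 = 22.
χ² = (14−22)²/22 + (20−22)²/22 + (24−22)²/22 + (22−22)²/22 + (33−22)²/22 + (19−22)²/22
   = 2.909 + 0.182 + 0.182 + 0.000 + 5.500 + 0.409
The largest term is for ch 5: 5.50.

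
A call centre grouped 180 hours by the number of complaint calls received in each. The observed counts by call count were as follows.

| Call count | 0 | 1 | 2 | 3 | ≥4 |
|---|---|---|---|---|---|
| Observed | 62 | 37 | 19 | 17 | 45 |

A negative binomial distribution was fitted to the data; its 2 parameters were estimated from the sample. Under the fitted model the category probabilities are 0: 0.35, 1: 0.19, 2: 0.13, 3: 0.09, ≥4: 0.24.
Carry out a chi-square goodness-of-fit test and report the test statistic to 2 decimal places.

Expected counts E_i = n·p_i: 180×0.35 = 63, 180×0.19 = 34.2, 180×0.13 = 23.4, 180×0.09 = 16.2, 180×0.24 = 43.2.
0: (62 − 63)²/63 = 1/63 = 0.016
1: (37 − 34.2)²/34.2 = 7.84/34.2 = 0.229
2: (19 − 23.4)²/23.4 = 19.36/23.4 = 0.827
3: (17 − 16.2)²/16.2 = 0.64/16.2 = 0.040
≥4: (45 − 43.2)²/43.2 = 3.24/43.2 = 0.075
Sum = 1.19

1.19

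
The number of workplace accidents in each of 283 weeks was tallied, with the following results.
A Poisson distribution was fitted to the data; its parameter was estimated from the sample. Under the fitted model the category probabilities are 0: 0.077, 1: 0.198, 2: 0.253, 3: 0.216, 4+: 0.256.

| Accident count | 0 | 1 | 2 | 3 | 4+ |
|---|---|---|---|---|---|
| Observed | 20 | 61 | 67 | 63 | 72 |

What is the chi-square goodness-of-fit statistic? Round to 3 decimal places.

Expected counts E_i = n·p_i: 283×0.077 = 21.791, 283×0.198 = 56.034, 283×0.253 = 71.599, 283×0.216 = 61.128, 283×0.256 = 72.448.
0: (20 − 21.791)²/21.791 = 3.207681/21.791 = 0.1472
1: (61 − 56.034)²/56.034 = 24.661156/56.034 = 0.4401
2: (67 − 71.599)²/71.599 = 21.150801/71.599 = 0.2954
3: (63 − 61.128)²/61.128 = 3.504384/61.128 = 0.0573
4+: (72 − 72.448)²/72.448 = 0.200704/72.448 = 0.0028
Sum = 0.943

0.943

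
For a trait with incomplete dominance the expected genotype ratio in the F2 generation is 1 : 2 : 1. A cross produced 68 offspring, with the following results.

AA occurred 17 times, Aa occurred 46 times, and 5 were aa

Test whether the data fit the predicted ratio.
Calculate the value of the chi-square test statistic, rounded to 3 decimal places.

12.706

Ratio total = 4. Expected counts: 68×1/4 = 17, 68×2/4 = 34, 68×1/4 = 17.
χ² = (17−17)²/17 + (46−34)²/34 + (5−17)²/17
   = 0.0000 + 4.2353 + 8.4706
Sum = 12.706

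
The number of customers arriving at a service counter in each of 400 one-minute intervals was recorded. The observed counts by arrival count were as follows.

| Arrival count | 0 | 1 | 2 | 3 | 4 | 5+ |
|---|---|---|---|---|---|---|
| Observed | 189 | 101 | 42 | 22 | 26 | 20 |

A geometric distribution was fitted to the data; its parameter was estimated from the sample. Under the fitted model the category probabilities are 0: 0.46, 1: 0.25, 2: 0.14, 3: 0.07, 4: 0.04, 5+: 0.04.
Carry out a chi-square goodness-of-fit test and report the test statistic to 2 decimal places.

12.18

Expected counts E_i = n·p_i: 400×0.46 = 184, 400×0.25 = 100, 400×0.14 = 56, 400×0.07 = 28, 400×0.04 = 16, 400×0.04 = 16.
0: (189 − 184)²/184 = 25/184 = 0.136
1: (101 − 100)²/100 = 1/100 = 0.010
2: (42 − 56)²/56 = 196/56 = 3.500
3: (22 − 28)²/28 = 36/28 = 1.286
4: (26 − 16)²/16 = 100/16 = 6.250
5+: (20 − 16)²/16 = 16/16 = 1.000
Sum = 12.18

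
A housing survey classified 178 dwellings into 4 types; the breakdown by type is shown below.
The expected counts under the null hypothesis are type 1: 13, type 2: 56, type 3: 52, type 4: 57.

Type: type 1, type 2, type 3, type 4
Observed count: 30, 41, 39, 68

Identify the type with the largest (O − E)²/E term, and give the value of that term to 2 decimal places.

type 1, 22.23

χ² = (30−13)²/13 + (41−56)²/56 + (39−52)²/52 + (68−57)²/57
   = 22.231 + 4.018 + 3.250 + 2.123
The largest term is for type 1: 22.23.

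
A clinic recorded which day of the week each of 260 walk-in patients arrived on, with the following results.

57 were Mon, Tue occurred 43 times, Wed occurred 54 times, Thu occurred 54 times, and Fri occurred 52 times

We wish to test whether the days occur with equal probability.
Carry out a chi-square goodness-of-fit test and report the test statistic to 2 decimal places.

2.19

Expected count for each of the 5 categories: 260/5 = 52.
cat         O        E   (O−E)²/E
Mon        57       52      0.481
Tue        43       52      1.558
Wed        54       52      0.077
Thu        54       52      0.077
Fri        52       52      0.000
Sum = 2.19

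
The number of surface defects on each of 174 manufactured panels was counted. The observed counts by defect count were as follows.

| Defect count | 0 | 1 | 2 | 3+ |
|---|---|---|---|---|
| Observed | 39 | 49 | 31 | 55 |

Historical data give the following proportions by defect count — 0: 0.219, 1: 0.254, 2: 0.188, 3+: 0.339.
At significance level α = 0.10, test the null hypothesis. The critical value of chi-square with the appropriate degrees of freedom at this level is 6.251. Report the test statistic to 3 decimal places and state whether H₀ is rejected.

Expected counts E_i = n·p_i: 174×0.219 = 38.106, 174×0.254 = 44.196, 174×0.188 = 32.712, 174×0.339 = 58.986.
χ² = (39−38.106)²/38.106 + (49−44.196)²/44.196 + (31−32.712)²/32.712 + (55−58.986)²/58.986
   = 0.0210 + 0.5222 + 0.0896 + 0.2694
Sum = 0.902
df = 3. Since 0.902 < 6.251, we do not reject H₀.

0.902; do not reject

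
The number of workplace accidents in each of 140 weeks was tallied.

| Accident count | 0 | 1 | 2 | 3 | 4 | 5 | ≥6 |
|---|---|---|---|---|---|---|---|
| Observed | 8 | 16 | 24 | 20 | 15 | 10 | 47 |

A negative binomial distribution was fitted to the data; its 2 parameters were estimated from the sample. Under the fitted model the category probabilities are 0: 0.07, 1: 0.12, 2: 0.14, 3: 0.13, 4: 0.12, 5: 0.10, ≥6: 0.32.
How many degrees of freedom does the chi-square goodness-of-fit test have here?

There are k = 7 categories and 2 parameters estimated from the data, so df = 7 − 1 − 2 = 4.

4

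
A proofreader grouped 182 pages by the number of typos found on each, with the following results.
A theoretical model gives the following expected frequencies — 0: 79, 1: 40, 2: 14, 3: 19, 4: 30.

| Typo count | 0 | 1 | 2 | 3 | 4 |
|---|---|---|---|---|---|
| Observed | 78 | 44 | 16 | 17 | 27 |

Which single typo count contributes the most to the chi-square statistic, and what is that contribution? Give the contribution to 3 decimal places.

1, 0.400

cat         O        E   (O−E)²/E
0          78       79     0.0127
1          44       40     0.4000
2          16       14     0.2857
3          17       19     0.2105
4          27       30     0.3000
The largest term is for 1: 0.400.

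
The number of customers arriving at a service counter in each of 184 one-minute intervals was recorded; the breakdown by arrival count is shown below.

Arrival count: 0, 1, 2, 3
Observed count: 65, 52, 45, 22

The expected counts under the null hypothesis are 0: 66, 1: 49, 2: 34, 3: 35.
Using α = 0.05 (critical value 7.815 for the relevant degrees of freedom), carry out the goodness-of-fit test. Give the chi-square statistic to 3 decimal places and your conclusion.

cat         O        E   (O−E)²/E
0          65       66     0.0152
1          52       49     0.1837
2          45       34     3.5588
3          22       35     4.8286
Sum = 8.586
df = 3. Since 8.586 > 7.815, we reject H₀.

8.586; reject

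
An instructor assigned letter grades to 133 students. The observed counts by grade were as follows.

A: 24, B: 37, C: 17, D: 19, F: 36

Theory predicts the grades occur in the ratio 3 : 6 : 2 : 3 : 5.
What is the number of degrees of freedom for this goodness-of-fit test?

4

There are k = 5 categories and no parameters were estimated from the data, so df = 5 − 1 = 4.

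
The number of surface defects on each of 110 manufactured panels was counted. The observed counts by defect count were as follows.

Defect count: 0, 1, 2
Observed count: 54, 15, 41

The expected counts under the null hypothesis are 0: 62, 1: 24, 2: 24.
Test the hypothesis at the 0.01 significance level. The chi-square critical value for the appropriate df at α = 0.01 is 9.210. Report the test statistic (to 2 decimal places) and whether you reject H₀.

cat         O        E   (O−E)²/E
0          54       62      1.032
1          15       24      3.375
2          41       24     12.042
Sum = 16.45
df = 2. Since 16.45 > 9.210, we reject H₀.

16.45; reject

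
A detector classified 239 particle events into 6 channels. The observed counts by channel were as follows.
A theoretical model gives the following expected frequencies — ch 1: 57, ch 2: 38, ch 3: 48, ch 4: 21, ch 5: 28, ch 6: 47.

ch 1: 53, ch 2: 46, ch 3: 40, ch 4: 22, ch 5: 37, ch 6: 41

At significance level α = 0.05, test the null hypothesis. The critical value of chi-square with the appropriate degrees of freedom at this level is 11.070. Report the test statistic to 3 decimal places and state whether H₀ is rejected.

7.005; do not reject

cat         O        E   (O−E)²/E
ch 1       53       57     0.2807
ch 2       46       38     1.6842
ch 3       40       48     1.3333
ch 4       22       21     0.0476
ch 5       37       28     2.8929
ch 6       41       47     0.7660
Sum = 7.005
df = 5. Since 7.005 < 11.070, we do not reject H₀.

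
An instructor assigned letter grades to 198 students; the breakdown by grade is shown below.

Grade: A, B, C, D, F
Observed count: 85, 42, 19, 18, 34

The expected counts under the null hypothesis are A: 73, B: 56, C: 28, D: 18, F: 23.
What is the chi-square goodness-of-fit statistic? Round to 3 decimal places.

cat         O        E   (O−E)²/E
A          85       73     1.9726
B          42       56     3.5000
C          19       28     2.8929
D          18       18     0.0000
F          34       23     5.2609
Sum = 13.626

13.626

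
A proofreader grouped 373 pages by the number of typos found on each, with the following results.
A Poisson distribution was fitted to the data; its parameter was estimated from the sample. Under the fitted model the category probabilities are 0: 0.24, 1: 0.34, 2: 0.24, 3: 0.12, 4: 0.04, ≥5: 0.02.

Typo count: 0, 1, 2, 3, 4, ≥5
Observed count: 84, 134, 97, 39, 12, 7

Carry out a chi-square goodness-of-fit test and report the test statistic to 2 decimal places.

Expected counts E_i = n·p_i: 373×0.24 = 89.52, 373×0.34 = 126.82, 373×0.24 = 89.52, 373×0.12 = 44.76, 373×0.04 = 14.92, 373×0.02 = 7.46.
0: (84 − 89.52)²/89.52 = 30.4704/89.52 = 0.340
1: (134 − 126.82)²/126.82 = 51.5524/126.82 = 0.407
2: (97 − 89.52)²/89.52 = 55.9504/89.52 = 0.625
3: (39 − 44.76)²/44.76 = 33.1776/44.76 = 0.741
4: (12 − 14.92)²/14.92 = 8.5264/14.92 = 0.571
≥5: (7 − 7.46)²/7.46 = 0.2116/7.46 = 0.028
Sum = 2.71

2.71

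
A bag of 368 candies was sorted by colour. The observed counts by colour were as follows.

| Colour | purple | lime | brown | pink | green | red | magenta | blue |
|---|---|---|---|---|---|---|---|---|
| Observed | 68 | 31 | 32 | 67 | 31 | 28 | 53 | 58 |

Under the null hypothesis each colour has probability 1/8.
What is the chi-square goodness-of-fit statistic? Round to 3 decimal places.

45.391

Expected count for each of the 8 categories: 368/8 = 46.
cat          O        E   (O−E)²/E
purple      68       46    10.5217
lime        31       46     4.8913
brown       32       46     4.2609
pink        67       46     9.5870
green       31       46     4.8913
red         28       46     7.0435
magenta     53       46     1.0652
blue        58       46     3.1304
Sum = 45.391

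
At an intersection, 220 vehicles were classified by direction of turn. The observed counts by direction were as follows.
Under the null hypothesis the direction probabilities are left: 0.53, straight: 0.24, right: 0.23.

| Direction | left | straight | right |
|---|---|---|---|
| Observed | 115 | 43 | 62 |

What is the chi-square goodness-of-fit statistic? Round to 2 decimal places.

Expected counts E_i = n·p_i: 220×0.53 = 116.6, 220×0.24 = 52.8, 220×0.23 = 50.6.
left: (115 − 116.6)²/116.6 = 2.56/116.6 = 0.022
straight: (43 − 52.8)²/52.8 = 96.04/52.8 = 1.819
right: (62 − 50.6)²/50.6 = 129.96/50.6 = 2.568
Sum = 4.41

4.41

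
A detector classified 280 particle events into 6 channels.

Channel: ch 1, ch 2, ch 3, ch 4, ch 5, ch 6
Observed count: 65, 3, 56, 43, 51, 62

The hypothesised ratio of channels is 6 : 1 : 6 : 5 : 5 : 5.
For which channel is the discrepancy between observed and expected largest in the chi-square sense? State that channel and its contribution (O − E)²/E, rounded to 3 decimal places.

Ratio total = 28. Expected counts: 280×6/28 = 60, 280×1/28 = 10, 280×6/28 = 60, 280×5/28 = 50, 280×5/28 = 50, 280×5/28 = 50.
χ² = (65−60)²/60 + (3−10)²/10 + (56−60)²/60 + (43−50)²/50 + (51−50)²/50 + (62−50)²/50
   = 0.4167 + 4.9000 + 0.2667 + 0.9800 + 0.0200 + 2.8800
The largest term is for ch 2: 4.900.

ch 2, 4.900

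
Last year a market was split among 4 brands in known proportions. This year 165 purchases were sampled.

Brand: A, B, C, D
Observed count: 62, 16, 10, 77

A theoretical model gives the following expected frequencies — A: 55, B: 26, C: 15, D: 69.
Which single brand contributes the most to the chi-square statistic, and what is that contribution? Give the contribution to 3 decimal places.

A: (62 − 55)²/55 = 49/55 = 0.8909
B: (16 − 26)²/26 = 100/26 = 3.8462
C: (10 − 15)²/15 = 25/15 = 1.6667
D: (77 − 69)²/69 = 64/69 = 0.9275
The largest term is for B: 3.846.

B, 3.846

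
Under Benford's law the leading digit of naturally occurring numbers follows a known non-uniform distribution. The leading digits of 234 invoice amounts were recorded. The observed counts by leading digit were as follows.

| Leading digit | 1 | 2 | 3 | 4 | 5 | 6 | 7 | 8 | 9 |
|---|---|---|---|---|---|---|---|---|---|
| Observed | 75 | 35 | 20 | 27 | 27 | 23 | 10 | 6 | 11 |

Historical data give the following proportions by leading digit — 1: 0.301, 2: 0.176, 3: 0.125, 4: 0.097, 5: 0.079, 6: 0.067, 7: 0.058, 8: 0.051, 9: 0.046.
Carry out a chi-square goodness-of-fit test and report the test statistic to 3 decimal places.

16.202

Expected counts E_i = n·p_i: 234×0.301 = 70.434, 234×0.176 = 41.184, 234×0.125 = 29.25, 234×0.097 = 22.698, 234×0.079 = 18.486, 234×0.067 = 15.678, 234×0.058 = 13.572, 234×0.051 = 11.934, 234×0.046 = 10.764.
1: (75 − 70.434)²/70.434 = 20.848356/70.434 = 0.2960
2: (35 − 41.184)²/41.184 = 38.241856/41.184 = 0.9286
3: (20 − 29.25)²/29.25 = 85.5625/29.25 = 2.9252
4: (27 − 22.698)²/22.698 = 18.507204/22.698 = 0.8154
5: (27 − 18.486)²/18.486 = 72.488196/18.486 = 3.9212
6: (23 − 15.678)²/15.678 = 53.611684/15.678 = 3.4195
7: (10 − 13.572)²/13.572 = 12.759184/13.572 = 0.9401
8: (6 − 11.934)²/11.934 = 35.212356/11.934 = 2.9506
9: (11 − 10.764)²/10.764 = 0.055696/10.764 = 0.0052
Sum = 16.202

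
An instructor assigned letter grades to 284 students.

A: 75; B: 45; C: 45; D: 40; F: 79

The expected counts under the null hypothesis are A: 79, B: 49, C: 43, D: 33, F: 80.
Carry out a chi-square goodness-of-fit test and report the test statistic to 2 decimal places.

A: (75 − 79)²/79 = 16/79 = 0.203
B: (45 − 49)²/49 = 16/49 = 0.327
C: (45 − 43)²/43 = 4/43 = 0.093
D: (40 − 33)²/33 = 49/33 = 1.485
F: (79 − 80)²/80 = 1/80 = 0.013
Sum = 2.12

2.12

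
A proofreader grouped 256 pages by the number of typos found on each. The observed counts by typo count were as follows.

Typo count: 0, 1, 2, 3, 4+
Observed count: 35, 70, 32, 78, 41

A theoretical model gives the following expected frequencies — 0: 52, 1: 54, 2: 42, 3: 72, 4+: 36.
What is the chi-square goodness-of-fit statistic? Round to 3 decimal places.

13.874

cat         O        E   (O−E)²/E
0          35       52     5.5577
1          70       54     4.7407
2          32       42     2.3810
3          78       72     0.5000
4+         41       36     0.6944
Sum = 13.874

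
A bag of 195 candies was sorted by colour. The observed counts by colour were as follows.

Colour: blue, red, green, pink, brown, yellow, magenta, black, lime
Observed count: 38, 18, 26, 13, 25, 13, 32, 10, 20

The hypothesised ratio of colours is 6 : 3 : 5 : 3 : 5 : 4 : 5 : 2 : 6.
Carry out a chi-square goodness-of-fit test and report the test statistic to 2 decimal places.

Ratio total = 39. Expected counts: 195×6/39 = 30, 195×3/39 = 15, 195×5/39 = 25, 195×3/39 = 15, 195×5/39 = 25, 195×4/39 = 20, 195×5/39 = 25, 195×2/39 = 10, 195×6/39 = 30.
blue: (38 − 30)²/30 = 64/30 = 2.133
red: (18 − 15)²/15 = 9/15 = 0.600
green: (26 − 25)²/25 = 1/25 = 0.040
pink: (13 − 15)²/15 = 4/15 = 0.267
brown: (25 − 25)²/25 = 0/25 = 0.000
yellow: (13 − 20)²/20 = 49/20 = 2.450
magenta: (32 − 25)²/25 = 49/25 = 1.960
black: (10 − 10)²/10 = 0/10 = 0.000
lime: (20 − 30)²/30 = 100/30 = 3.333
Sum = 10.78

10.78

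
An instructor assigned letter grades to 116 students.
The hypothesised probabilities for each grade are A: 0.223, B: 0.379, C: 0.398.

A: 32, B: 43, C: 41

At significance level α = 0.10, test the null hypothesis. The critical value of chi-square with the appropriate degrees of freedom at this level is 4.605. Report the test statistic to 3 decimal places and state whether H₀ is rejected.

2.053; do not reject

Expected counts E_i = n·p_i: 116×0.223 = 25.868, 116×0.379 = 43.964, 116×0.398 = 46.168.
cat         O        E   (O−E)²/E
A          32   25.868     1.4536
B          43   43.964     0.0211
C          41   46.168     0.5785
Sum = 2.053
df = 2. Since 2.053 < 4.605, we do not reject H₀.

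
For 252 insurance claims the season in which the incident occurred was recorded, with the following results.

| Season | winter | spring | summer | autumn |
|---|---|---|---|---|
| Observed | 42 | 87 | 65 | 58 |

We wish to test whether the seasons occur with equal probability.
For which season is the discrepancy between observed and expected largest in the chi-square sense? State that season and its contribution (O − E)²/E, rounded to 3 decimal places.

spring, 9.143

Under H₀ each category has probability 1/4, so each expected count is 252/4 = 63.
winter: (42 − 63)²/63 = 441/63 = 7.0000
spring: (87 − 63)²/63 = 576/63 = 9.1429
summer: (65 − 63)²/63 = 4/63 = 0.0635
autumn: (58 − 63)²/63 = 25/63 = 0.3968
The largest term is for spring: 9.143.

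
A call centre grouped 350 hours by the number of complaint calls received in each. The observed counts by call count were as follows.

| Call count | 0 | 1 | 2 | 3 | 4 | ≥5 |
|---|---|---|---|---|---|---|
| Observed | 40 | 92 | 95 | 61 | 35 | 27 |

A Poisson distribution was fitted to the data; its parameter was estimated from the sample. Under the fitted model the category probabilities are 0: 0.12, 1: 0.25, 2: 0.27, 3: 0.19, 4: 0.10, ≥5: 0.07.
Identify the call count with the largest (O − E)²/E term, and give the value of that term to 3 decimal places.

3, 0.455

Expected counts E_i = n·p_i: 350×0.12 = 42, 350×0.25 = 87.5, 350×0.27 = 94.5, 350×0.19 = 66.5, 350×0.10 = 35, 350×0.07 = 24.5.
χ² = (40−42)²/42 + (92−87.5)²/87.5 + (95−94.5)²/94.5 + (61−66.5)²/66.5 + (35−35)²/35 + (27−24.5)²/24.5
   = 0.0952 + 0.2314 + 0.0026 + 0.4549 + 0.0000 + 0.2551
The largest term is for 3: 0.455.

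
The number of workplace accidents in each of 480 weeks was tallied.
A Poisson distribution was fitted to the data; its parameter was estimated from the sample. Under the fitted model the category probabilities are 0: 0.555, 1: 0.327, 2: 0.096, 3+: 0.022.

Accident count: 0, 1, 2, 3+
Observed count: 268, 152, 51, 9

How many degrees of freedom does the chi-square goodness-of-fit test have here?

2

There are k = 4 categories and 1 parameter estimated from the data, so df = 4 − 1 − 1 = 2.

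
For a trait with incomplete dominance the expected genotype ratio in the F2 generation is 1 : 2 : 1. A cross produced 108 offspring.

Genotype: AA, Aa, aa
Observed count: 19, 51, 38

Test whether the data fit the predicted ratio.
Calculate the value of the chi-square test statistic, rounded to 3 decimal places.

Ratio total = 4. Expected counts: 108×1/4 = 27, 108×2/4 = 54, 108×1/4 = 27.
χ² = (19−27)²/27 + (51−54)²/54 + (38−27)²/27
   = 2.3704 + 0.1667 + 4.4815
Sum = 7.019

7.019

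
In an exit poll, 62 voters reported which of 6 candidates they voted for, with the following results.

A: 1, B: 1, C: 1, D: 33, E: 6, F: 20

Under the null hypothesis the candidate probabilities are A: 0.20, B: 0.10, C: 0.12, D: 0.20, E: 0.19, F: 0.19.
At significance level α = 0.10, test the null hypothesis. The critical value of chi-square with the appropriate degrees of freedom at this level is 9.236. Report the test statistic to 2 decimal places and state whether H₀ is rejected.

63.21; reject

Expected counts E_i = n·p_i: 62×0.20 = 12.4, 62×0.10 = 6.2, 62×0.12 = 7.44, 62×0.20 = 12.4, 62×0.19 = 11.78, 62×0.19 = 11.78.
cat         O        E   (O−E)²/E
A           1     12.4     10.481
B           1      6.2      4.361
C           1     7.44      5.574
D          33     12.4     34.223
E           6    11.78      2.836
F          20    11.78      5.736
Sum = 63.21
df = 5. Since 63.21 > 9.236, we reject H₀.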